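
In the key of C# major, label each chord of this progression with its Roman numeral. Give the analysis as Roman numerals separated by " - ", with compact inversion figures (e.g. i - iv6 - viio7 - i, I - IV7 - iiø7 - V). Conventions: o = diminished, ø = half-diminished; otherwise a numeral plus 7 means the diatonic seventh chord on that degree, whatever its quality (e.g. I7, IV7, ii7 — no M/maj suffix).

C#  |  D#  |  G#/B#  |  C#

C#: root C# is the tonic; major triad there is I.
D#: chromatic; D# is V of V, so V/V.
G#/B# has root G#, degree 5 in C# major, so V6.
C#: major triad on C# = scale degree 1 → I.

I - V/V - V6 - I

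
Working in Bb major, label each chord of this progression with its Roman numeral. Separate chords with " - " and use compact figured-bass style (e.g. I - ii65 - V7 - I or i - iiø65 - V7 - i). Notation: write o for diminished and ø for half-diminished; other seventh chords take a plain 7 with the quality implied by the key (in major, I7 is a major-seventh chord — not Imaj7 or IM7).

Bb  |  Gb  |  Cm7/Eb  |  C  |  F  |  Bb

Bb: major triad on Bb = scale degree 1 → I.
Gb: major triad on Gb — chromatic; bVI (borrowed from the parallel minor).
Cm7/Eb: root C is the supertonic; minor seventh chord there is ii65.
C: chromatic; C is V of V, so V/V.
F has root F, degree 5 in Bb major, so V.
Bb: root Bb is the tonic; major triad there is I.

I - bVI - ii65 - V/V - V - I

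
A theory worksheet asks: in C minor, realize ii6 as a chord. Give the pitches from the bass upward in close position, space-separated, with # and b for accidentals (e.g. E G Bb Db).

F A D

ii6 is the minor supertonic, borrowed from the parallel major (the Dorian ii). In C minor that root is D.
So the chord is D-F-A, a minor triad.
With the 6 figure the chord is in first inversion; from the bass F upward in close position it reads F-A-D.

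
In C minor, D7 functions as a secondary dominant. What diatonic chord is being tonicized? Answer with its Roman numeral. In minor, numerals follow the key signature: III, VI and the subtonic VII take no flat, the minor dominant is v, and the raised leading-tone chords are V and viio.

V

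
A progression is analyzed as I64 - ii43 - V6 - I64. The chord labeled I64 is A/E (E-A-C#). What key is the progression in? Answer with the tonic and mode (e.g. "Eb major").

The anchor chord is a major triad on A, labeled I64.
If A is scale degree 1 and the mode makes that degree carry a major triad, the tonic is A and the mode is major.

A major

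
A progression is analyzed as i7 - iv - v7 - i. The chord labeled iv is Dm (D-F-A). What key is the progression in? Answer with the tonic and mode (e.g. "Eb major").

iv is given as D-F-A — a minor triad with root D.
iv on D implies D is the subdominant; that puts the tonic at A, and the lowercase numeral fits minor mode.

A minor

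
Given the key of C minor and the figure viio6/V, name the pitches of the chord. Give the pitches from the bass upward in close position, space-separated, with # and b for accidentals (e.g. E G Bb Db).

The slash marks an applied leading-tone chord: viio of V. In C minor, V is G, so the leading tone to it is F#, a half step below.
Building a diminished triad on F# gives F#-A-C.
With the 6 figure the chord is in first inversion; from the bass A upward in close position it reads A-C-F#.

A C F#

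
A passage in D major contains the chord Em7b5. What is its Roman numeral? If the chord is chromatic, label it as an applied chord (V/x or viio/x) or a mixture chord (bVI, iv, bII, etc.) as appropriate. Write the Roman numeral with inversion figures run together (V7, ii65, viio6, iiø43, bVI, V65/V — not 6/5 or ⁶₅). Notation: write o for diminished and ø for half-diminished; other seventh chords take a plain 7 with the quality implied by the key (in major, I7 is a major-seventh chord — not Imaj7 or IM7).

iiø7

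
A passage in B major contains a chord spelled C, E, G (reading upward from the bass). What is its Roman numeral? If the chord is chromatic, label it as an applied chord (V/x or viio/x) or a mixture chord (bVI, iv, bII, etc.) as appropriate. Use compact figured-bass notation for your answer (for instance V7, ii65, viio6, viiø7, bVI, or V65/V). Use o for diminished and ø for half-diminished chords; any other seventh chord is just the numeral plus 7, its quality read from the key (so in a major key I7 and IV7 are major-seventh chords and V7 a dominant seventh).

bII

The pitches C-E-G form a major triad rooted on C.
C is the lowered second degree of B major (diatonic 2 would be C#). This is the Neapolitan chord — a major triad on the lowered second degree.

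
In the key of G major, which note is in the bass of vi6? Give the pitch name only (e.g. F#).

vi in G major has root E; the chord is E-G-B.
The figure 6 means first inversion — the third is in the bass.

G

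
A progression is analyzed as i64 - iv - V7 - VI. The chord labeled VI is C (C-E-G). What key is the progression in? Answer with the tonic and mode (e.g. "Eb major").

The chord C is a major triad rooted on C; its label is VI.
If C is scale degree 6 and the mode makes that degree carry a major triad, the tonic is E and the mode is minor.

E minor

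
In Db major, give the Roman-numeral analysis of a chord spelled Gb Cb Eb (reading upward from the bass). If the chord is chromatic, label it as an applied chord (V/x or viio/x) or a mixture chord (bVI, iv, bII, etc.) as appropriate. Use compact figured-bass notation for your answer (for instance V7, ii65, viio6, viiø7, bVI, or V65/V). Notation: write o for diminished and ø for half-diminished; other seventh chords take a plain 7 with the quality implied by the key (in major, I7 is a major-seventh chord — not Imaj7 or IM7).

bVII64

Stacked in thirds the chord is Cb-Eb-Gb: a major triad on Cb.
Cb is the lowered seventh degree of Db major (diatonic 7 would be C). This is a major triad on the lowered seventh degree (the subtonic), borrowed from the parallel minor.
With Gb in the bass the chord is in second inversion, so the figured bass is 64.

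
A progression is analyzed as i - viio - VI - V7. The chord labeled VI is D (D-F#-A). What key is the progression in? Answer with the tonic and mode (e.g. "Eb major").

F# minor

VI is given as D-F#-A — a major triad with root D.
Counting down 5 scale steps from D places the tonic on F#; a major triad on degree 6 is diatonic only in minor.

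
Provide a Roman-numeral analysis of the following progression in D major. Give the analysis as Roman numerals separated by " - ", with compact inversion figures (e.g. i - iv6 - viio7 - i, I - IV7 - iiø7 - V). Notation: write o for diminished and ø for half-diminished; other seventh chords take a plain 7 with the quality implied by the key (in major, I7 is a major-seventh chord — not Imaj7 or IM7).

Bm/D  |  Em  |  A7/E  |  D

Bm/D: minor triad on B = scale degree 6 → vi6.
Em: minor triad on E = scale degree 2 → ii.
A7/E: root A is the dominant; dominant seventh chord there is V43.
D: root D is the tonic; major triad there is I.

vi6 - ii - V43 - I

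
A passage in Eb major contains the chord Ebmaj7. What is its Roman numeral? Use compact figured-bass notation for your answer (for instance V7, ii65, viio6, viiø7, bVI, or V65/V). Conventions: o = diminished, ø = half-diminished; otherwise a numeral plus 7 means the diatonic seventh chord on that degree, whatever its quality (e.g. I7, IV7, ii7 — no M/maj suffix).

I7

The pitches Eb-G-Bb-D form a major seventh chord rooted on Eb.
Eb is scale degree 1 in Eb major, and a major seventh chord on that degree is written I7.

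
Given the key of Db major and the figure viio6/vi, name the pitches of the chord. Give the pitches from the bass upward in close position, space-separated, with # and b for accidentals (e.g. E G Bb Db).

C Eb A

viio6/vi is a secondary leading-tone chord. The target vi is Bb in Db major; the applied chord is rooted a semitone below, on A.
Building a diminished triad on A gives A-C-Eb.
With the 6 figure the chord is in first inversion; from the bass C upward in close position it reads C-Eb-A.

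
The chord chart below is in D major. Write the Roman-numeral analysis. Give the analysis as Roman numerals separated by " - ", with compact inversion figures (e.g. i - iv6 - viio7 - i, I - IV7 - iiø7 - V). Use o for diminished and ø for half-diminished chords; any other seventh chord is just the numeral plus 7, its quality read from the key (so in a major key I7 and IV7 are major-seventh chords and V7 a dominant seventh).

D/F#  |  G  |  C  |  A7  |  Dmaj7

D/F#: major triad on D = scale degree 1 → I6.
G has root G, degree 4 in D major, so IV.
C is non-diatonic — bVII, a mixture chord from D minor.
A7 has root A, degree 5 in D major, so V7.
Dmaj7: root D is the tonic; major seventh chord there is I7.

I6 - IV - bVII - V7 - I7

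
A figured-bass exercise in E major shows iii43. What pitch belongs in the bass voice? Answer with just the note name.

D#

iii in E major has root G#; the chord is G#-B-D#-F#.
The figure 43 means second inversion — the fifth is in the bass.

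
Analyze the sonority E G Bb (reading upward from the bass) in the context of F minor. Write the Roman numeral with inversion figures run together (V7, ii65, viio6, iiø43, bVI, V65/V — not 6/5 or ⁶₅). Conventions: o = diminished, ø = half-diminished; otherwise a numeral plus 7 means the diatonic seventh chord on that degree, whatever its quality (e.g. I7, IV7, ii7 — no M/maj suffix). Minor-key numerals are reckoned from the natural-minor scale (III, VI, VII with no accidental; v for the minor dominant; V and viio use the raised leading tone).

Stacked in thirds the chord is E-G-Bb: a diminished triad on E.
In F minor, E is the leading tone; the diatonic diminished triad there is viio.

viio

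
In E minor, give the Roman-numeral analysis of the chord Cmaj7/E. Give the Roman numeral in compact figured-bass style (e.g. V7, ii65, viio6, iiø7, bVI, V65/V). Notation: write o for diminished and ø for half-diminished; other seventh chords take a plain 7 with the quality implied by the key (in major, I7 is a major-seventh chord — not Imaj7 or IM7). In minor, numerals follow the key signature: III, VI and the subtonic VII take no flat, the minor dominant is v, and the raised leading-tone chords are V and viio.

Stacked in thirds the chord is C-E-G-B: a major seventh chord on C.
In E minor, C is the submediant; the diatonic major seventh chord there is VI7.
With E in the bass the chord is in first inversion, so the figured bass is 65.

VI65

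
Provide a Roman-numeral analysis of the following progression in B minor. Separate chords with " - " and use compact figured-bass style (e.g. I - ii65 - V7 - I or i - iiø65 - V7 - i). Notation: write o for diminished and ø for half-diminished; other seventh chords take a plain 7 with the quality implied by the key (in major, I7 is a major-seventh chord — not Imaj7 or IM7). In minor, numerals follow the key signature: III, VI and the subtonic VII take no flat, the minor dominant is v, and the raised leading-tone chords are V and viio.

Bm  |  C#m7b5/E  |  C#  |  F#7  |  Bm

Bm has root B, degree 1 in B minor, so i.
C#m7b5/E: root C# is the supertonic; half-diminished seventh chord there is iiø65.
C# is the secondary dominant of V (major triad on C#): V/V.
F#7: dominant seventh chord on F# = scale degree 5 → V7.
Bm has root B, degree 1 in B minor, so i.

i - iiø65 - V/V - V7 - i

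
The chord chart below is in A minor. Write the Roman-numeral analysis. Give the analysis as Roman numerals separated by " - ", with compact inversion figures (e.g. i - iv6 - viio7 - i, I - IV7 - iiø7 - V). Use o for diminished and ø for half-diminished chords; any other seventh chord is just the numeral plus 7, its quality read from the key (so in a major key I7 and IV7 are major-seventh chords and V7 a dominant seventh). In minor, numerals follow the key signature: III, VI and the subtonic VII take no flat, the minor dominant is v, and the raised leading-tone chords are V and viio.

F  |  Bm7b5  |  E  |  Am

VI - iiø7 - V - i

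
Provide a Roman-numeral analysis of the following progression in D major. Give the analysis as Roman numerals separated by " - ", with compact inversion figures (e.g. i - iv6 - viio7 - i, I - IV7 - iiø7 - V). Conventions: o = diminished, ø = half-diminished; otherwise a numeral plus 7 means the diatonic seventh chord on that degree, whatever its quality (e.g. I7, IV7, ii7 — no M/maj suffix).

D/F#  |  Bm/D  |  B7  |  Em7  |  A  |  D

D/F#: root D is the tonic; major triad there is I6.
Bm/D: minor triad on B = scale degree 6 → vi6.
B7 is the secondary dominant of ii (dominant seventh chord on B): V7/ii.
Em7 has root E, degree 2 in D major, so ii7.
A: major triad on A = scale degree 5 → V.
D has root D, degree 1 in D major, so I.

I6 - vi6 - V7/ii - ii7 - V - I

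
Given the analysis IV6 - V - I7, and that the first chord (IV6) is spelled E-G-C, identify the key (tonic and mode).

G major

IV6 is given as E-G-C — a major triad with root C.
Counting down 3 scale steps from C places the tonic on G; a major triad on degree 4 is diatonic only in major.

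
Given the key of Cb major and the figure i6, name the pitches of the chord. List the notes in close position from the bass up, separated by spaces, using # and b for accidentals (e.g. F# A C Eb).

Scale degree 1 in Cb major is Cb; here the chord built on it is altered to a minor triad. i6 is the minor tonic, borrowed from the parallel minor.
So the chord is Cb-Ebb-Gb.
With the 6 figure the chord is in first inversion; from the bass Ebb upward in close position it reads Ebb-Gb-Cb.

Ebb Gb Cb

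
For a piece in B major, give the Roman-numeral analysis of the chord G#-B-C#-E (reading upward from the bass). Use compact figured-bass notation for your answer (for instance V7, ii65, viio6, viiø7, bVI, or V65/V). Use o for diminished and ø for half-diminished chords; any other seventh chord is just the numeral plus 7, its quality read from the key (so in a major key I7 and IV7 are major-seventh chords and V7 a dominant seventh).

Stacked in thirds the chord is C#-E-G#-B: a minor seventh chord on C#.
C# is scale degree 2 in B major, and a minor seventh chord on that degree is written ii7.
With G# in the bass the chord is in second inversion, so the figured bass is 43.

ii43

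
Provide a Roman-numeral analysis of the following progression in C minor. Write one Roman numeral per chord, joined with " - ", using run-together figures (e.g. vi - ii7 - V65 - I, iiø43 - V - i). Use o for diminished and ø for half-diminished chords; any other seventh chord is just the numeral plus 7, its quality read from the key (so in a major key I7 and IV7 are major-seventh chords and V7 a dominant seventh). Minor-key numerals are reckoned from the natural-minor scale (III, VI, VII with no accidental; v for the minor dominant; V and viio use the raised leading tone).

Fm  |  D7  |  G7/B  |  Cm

Fm: root F is the subdominant; minor triad there is iv.
D7: a dominant seventh chord on D, the applied dominant of V → V7/V.
G7/B has root G, degree 5 in C minor, so V65.
Cm has root C, degree 1 in C minor, so i.

iv - V7/V - V65 - i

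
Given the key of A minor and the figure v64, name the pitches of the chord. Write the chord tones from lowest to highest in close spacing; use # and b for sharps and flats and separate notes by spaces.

The numeral's case and figure indicate a minor triad. In A minor its root, the dominant, is E.
Stacking thirds from E gives E-G-B.
The figured bass 64 indicates second inversion, placing the fifth (B) in the bass: B-E-G.

B E G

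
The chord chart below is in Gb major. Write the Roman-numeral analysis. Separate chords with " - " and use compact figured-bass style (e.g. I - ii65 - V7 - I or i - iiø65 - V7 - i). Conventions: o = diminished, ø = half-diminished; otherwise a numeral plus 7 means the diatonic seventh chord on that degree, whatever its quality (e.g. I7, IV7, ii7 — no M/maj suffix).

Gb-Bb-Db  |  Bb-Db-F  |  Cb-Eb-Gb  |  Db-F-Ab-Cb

I - iii - IV - V7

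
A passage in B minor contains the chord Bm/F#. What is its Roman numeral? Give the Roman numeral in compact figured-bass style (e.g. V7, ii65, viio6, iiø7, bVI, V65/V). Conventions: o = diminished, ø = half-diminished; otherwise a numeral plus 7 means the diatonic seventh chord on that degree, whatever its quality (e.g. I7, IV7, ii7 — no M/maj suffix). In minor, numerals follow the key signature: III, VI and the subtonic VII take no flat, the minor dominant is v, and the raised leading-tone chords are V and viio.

Stacked in thirds the chord is B-D-F#: a minor triad on B.
B is scale degree 1 in B minor, and a minor triad on that degree is written i.
With F# in the bass the chord is in second inversion, so the figured bass is 64.

i64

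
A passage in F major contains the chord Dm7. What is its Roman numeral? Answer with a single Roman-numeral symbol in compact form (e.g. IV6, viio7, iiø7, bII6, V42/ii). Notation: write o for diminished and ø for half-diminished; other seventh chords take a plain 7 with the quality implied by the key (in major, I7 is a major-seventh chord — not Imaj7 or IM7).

The pitches D-F-A-C form a minor seventh chord rooted on D.
D is scale degree 6 in F major, and a minor seventh chord on that degree is written vi7.

vi7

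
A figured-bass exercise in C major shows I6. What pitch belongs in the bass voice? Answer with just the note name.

I in C major has root C; the chord is C-E-G.
The figure 6 means first inversion — the third is in the bass.

E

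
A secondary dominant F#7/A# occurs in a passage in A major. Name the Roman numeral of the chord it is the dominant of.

ii

The chord is a dominant seventh chord on F#.
A dominant resolves down a perfect fifth: F# → B. In A major, B is scale degree 2, i.e. ii.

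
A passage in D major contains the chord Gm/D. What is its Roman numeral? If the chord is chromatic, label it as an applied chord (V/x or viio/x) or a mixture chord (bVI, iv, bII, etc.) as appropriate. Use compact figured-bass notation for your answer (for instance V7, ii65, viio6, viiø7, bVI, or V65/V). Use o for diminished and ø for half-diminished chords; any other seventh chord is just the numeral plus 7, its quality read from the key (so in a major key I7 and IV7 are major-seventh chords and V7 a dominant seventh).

iv64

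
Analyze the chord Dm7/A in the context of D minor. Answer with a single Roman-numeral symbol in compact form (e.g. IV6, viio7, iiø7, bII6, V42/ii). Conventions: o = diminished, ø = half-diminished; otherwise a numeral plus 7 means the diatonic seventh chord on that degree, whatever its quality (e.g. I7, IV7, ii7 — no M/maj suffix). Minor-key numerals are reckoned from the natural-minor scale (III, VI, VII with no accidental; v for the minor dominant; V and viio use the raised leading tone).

i43

The pitches D-F-A-C form a minor seventh chord rooted on D.
D is scale degree 1 in D minor, and a minor seventh chord on that degree is written i7.
With A in the bass the chord is in second inversion, so the figured bass is 43.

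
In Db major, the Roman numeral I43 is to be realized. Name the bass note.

I in Db major has root Db; the chord is Db-F-Ab-C.
The figure 43 means second inversion — the fifth is in the bass.

Ab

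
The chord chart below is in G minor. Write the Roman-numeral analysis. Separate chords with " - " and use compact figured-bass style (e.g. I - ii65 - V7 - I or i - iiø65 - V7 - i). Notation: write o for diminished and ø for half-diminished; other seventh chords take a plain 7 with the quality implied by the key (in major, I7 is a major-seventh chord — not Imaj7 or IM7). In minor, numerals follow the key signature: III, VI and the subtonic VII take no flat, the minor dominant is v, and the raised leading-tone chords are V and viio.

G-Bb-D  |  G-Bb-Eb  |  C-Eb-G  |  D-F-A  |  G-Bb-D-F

G-Bb-D: root G is the tonic; minor triad there is i.
G-Bb-Eb: major triad on Eb = scale degree 6 → VI6.
C-Eb-G: minor triad on C = scale degree 4 → iv.
D-F-A has root D, degree 5 in G minor, so v.
G-Bb-D-F: minor seventh chord on G = scale degree 1 → i7.

i - VI6 - iv - v - i7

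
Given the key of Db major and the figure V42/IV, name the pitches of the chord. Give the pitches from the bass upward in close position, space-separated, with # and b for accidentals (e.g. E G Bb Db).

Cb Db F Ab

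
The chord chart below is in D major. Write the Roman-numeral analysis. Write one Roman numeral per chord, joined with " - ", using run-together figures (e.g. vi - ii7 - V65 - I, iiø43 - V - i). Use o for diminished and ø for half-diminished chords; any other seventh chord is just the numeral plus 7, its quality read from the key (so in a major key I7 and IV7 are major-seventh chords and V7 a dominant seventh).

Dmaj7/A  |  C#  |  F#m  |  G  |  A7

I43 - V/iii - iii - IV - V7

Dmaj7/A has root D, degree 1 in D major, so I43.
C#: a major triad on C#, the applied dominant of iii → V/iii.
F#m has root F#, degree 3 in D major, so iii.
G: root G is the subdominant; major triad there is IV.
A7 has root A, degree 5 in D major, so V7.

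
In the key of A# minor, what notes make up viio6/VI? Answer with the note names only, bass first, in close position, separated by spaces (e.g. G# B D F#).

G# B E#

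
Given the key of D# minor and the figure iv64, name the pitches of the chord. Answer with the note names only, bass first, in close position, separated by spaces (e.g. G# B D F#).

D# G# B

The numeral's case and figure indicate a minor triad. In D# minor its root, the subdominant, is G#.
Stacking thirds from G# gives G#-B-D#.
With the 64 figure the chord is in second inversion; from the bass D# upward in close position it reads D#-G#-B.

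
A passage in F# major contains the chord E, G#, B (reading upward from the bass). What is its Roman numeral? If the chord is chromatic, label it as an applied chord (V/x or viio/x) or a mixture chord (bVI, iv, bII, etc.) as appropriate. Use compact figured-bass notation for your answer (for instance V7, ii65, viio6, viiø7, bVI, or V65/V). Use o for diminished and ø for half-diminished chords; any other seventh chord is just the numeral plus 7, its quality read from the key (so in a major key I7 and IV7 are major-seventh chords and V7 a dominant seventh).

bVII

The pitches E-G#-B form a major triad rooted on E.
E is the lowered seventh degree of F# major (diatonic 7 would be E#). This is a major triad on the lowered seventh degree (the subtonic), borrowed from the parallel minor.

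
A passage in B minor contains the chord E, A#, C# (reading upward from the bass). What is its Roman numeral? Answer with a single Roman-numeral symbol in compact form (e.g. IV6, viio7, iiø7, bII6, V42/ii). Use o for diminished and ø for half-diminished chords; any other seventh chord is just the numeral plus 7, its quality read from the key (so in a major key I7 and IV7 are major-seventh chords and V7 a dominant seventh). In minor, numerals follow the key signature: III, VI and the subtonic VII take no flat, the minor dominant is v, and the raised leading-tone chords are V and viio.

Stacked in thirds the chord is A#-C#-E: a diminished triad on A#.
A# is scale degree 7 in B minor, and a diminished triad on that degree is written viio.
With E in the bass the chord is in second inversion, so the figured bass is 64.

viio64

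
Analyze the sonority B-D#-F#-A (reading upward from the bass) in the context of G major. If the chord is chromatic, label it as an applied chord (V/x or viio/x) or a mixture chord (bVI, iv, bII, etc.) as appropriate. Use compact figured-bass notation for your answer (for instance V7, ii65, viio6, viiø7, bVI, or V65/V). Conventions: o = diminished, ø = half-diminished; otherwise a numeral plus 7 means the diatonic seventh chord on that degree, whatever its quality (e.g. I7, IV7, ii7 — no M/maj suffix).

V7/vi

The pitches B-D#-F#-A form a dominant seventh chord rooted on B.
B is not a diatonic chord root with this quality in G major, but it lies a perfect fifth above E (vi), so the chord functions as an applied dominant of vi.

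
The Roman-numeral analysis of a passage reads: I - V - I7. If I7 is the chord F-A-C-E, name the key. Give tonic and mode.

I7 is given as F-A-C-E — a major seventh chord with root F.
If F is scale degree 1 and the mode makes that degree carry a major seventh chord, the tonic is F and the mode is major.

F major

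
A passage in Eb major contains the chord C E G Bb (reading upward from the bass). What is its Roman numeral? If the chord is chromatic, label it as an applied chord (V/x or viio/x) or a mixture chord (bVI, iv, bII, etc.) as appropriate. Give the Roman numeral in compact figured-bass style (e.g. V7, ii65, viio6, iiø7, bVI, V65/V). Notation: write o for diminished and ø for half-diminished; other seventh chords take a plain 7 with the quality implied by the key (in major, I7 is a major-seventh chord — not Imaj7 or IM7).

V7/ii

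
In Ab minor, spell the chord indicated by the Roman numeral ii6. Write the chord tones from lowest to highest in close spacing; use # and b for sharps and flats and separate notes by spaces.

Db F Bb

ii6 is the minor supertonic, borrowed from the parallel major (the Dorian ii). In Ab minor that root is Bb.
So the chord is Bb-Db-F.
The figured bass 6 indicates first inversion, placing the third (Db) in the bass: Db-F-Bb.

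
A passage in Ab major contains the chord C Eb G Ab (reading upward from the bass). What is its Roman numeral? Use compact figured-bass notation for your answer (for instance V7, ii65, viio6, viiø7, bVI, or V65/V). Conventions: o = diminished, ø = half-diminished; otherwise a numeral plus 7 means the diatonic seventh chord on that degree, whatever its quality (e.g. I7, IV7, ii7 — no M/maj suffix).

Stacked in thirds the chord is Ab-C-Eb-G: a major seventh chord on Ab.
In Ab major, Ab is the tonic; the diatonic major seventh chord there is I7.
With C in the bass the chord is in first inversion, so the figured bass is 65.

I65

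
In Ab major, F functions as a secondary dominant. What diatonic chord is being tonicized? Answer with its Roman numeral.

ii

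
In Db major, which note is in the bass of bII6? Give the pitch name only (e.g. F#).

bII in Db major has root Ebb; the chord is Ebb-Gb-Bbb.
The figure 6 means first inversion — the third is in the bass.

Gb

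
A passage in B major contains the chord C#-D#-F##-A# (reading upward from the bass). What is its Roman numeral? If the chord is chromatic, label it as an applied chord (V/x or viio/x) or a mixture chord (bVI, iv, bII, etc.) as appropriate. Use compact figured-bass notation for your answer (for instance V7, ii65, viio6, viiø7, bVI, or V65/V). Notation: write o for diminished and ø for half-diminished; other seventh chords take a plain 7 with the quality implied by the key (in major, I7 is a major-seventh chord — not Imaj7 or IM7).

V42/vi

Stacked in thirds the chord is D#-F##-A#-C#: a dominant seventh chord on D#.
D# is not a diatonic chord root with this quality in B major, but it lies a perfect fifth above G# (vi), so the chord functions as an applied dominant of vi.
With C# in the bass the chord is in third inversion, so the figured bass is 42.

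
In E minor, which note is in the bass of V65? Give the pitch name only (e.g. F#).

V in E minor has root B; the chord is B-D#-F#-A.
The figure 65 means first inversion — the third is in the bass.

D#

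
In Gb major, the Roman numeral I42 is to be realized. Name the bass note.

F

I in Gb major has root Gb; the chord is Gb-Bb-Db-F.
The figure 42 means third inversion — the seventh is in the bass.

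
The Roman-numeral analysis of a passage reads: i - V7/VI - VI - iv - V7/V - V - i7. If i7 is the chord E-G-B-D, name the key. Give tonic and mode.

The chord Em7 is a minor seventh chord rooted on E; its label is i7.
If E is scale degree 1 and the mode makes that degree carry a minor seventh chord, the tonic is E and the mode is minor.

E minor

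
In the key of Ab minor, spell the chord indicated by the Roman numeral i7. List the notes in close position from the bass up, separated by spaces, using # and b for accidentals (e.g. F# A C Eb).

The numeral's case and figure indicate a minor seventh chord. In Ab minor its root, scale degree 1, is Ab.
Stacking thirds from Ab gives Ab-Cb-Eb-Gb.

Ab Cb Eb Gb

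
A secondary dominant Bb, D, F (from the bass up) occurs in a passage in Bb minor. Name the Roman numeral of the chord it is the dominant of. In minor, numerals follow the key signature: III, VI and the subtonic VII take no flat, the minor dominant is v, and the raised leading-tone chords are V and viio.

The chord is a major triad on Bb.
A dominant resolves down a perfect fifth: Bb → Eb. In Bb minor, Eb is scale degree 4, i.e. iv.

iv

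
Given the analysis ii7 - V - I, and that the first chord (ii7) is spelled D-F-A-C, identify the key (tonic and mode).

C major

ii7 is given as D-F-A-C — a minor seventh chord with root D.
ii7 on D implies D is the supertonic; that puts the tonic at C, and the lowercase numeral fits major mode.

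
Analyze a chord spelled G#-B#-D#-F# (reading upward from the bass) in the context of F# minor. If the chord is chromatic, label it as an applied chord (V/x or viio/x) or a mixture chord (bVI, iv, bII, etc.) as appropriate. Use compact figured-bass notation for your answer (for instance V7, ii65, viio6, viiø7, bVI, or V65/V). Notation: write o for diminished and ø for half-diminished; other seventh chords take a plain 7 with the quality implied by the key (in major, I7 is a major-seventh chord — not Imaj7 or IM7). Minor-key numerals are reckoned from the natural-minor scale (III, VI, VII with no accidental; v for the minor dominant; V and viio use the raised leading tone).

V7/V

Stacked in thirds the chord is G#-B#-D#-F#: a dominant seventh chord on G#.
G# is not a diatonic chord root with this quality in F# minor, but it lies a perfect fifth above C# (V), so the chord functions as an applied dominant of V.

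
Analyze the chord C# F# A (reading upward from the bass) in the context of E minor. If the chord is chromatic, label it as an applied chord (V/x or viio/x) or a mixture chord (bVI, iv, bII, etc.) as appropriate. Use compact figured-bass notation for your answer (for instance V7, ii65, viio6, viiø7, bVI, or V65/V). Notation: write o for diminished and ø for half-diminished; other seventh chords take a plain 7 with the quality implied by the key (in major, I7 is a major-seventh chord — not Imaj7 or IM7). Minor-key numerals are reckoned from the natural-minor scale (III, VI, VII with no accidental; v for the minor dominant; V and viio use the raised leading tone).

ii64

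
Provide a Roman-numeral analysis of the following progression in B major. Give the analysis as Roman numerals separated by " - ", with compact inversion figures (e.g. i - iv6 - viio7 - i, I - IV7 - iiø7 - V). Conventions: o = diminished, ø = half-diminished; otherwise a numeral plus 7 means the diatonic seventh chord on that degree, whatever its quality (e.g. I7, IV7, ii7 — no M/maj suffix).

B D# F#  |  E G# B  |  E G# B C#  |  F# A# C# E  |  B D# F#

B-D#-F# has root B, degree 1 in B major, so I.
E-G#-B: major triad on E = scale degree 4 → IV.
E-G#-B-C#: root C# is the supertonic; minor seventh chord there is ii65.
F#-A#-C#-E has root F#, degree 5 in B major, so V7.
B-D#-F#: root B is the tonic; major triad there is I.

I - IV - ii65 - V7 - I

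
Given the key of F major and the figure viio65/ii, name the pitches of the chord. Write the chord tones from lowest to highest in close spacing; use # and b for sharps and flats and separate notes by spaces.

A C Eb F#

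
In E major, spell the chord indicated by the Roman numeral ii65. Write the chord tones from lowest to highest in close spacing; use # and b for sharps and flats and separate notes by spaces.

A C# E F#

The numeral's case and figure indicate a minor seventh chord. In E major its root, the supertonic, is F#.
That chord is spelled F#-A-C#-E.
With the 65 figure the chord is in first inversion; from the bass A upward in close position it reads A-C#-E-F#.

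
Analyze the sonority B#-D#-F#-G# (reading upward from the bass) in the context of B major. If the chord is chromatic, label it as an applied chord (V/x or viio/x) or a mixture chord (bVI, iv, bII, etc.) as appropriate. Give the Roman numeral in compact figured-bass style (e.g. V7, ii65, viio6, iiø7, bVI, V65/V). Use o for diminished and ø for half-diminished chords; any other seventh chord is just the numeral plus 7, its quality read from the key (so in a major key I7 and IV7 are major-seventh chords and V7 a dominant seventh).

V65/ii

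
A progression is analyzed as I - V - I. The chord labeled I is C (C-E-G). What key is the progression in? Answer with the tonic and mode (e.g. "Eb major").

The chord C is a major triad rooted on C; its label is I.
If C is scale degree 1 and the mode makes that degree carry a major triad, the tonic is C and the mode is major.

C major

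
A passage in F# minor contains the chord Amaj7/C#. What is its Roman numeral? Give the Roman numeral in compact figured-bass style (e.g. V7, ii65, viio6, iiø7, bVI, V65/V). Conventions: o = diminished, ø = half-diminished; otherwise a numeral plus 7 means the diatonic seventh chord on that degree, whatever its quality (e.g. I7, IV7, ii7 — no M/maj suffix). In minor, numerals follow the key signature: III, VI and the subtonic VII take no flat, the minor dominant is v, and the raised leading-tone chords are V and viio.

III65

Stacked in thirds the chord is A-C#-E-G#: a major seventh chord on A.
A is scale degree 3 in F# minor, and a major seventh chord on that degree is written III7.
With C# in the bass the chord is in first inversion, so the figured bass is 65.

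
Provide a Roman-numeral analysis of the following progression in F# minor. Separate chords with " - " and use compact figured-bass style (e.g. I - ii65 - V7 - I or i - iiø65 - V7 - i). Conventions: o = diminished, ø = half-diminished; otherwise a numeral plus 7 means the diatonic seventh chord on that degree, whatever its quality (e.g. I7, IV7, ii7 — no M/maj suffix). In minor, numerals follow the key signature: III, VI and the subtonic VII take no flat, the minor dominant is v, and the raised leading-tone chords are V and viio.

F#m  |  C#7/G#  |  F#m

i - V43 - i

F#m: minor triad on F# = scale degree 1 → i.
C#7/G#: dominant seventh chord on C# = scale degree 5 → V43.
F#m: minor triad on F# = scale degree 1 → i.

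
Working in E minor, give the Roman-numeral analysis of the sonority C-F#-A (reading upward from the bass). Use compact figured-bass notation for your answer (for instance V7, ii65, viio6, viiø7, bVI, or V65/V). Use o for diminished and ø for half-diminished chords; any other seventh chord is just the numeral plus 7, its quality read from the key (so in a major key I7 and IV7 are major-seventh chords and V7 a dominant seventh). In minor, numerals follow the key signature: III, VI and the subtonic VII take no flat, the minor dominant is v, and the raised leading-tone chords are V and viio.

iio64

Stacked in thirds the chord is F#-A-C: a diminished triad on F#.
In E minor, F# is the supertonic; the diatonic diminished triad there is iio.
With C in the bass the chord is in second inversion, so the figured bass is 64.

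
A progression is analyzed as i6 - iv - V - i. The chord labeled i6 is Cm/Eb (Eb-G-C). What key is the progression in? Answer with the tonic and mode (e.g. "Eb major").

The anchor chord is a minor triad on C, labeled i6.
If C is scale degree 1 and the mode makes that degree carry a minor triad, the tonic is C and the mode is minor.

C minor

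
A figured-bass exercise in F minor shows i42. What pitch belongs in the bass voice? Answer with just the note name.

i in F minor has root F; the chord is F-Ab-C-Eb.
The figure 42 means third inversion — the seventh is in the bass.

Eb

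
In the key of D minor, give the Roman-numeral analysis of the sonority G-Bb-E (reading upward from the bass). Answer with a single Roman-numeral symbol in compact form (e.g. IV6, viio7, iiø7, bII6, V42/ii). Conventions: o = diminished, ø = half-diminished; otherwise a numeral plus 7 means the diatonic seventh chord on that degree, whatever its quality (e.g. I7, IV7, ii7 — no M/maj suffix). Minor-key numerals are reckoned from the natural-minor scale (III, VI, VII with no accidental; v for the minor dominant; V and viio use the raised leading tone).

iio6

The pitches E-G-Bb form a diminished triad rooted on E.
E is scale degree 2 in D minor, and a diminished triad on that degree is written iio.
With G in the bass the chord is in first inversion, so the figured bass is 6.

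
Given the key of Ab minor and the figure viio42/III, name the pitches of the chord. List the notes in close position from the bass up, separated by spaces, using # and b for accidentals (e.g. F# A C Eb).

Abb Bb Db Fb

The slash marks an applied leading-tone chord: viio of III. In Ab minor, III is Cb, so the leading tone to it is Bb, a half step below.
Building a fully diminished seventh chord on Bb gives Bb-Db-Fb-Abb.
The figured bass 42 indicates third inversion, placing the seventh (Abb) in the bass: Abb-Bb-Db-Fb.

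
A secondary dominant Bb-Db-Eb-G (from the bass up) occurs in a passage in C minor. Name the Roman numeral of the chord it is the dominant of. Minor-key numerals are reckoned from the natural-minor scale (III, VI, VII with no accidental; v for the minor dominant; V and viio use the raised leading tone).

VI

The chord is a dominant seventh chord on Eb.
A dominant resolves down a perfect fifth: Eb → Ab. In C minor, Ab is scale degree 6, i.e. VI.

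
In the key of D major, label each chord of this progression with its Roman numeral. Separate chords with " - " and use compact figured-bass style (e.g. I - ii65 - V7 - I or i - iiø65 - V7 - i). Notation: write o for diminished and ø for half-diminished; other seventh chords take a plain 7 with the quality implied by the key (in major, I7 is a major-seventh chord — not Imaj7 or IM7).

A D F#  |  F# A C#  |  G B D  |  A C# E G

I64 - iii - IV - V7

A-D-F#: major triad on D = scale degree 1 → I64.
F#-A-C# has root F#, degree 3 in D major, so iii.
G-B-D: major triad on G = scale degree 4 → IV.
A-C#-E-G: dominant seventh chord on A = scale degree 5 → V7.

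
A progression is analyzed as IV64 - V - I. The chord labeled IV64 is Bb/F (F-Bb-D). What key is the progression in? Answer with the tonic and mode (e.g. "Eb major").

F major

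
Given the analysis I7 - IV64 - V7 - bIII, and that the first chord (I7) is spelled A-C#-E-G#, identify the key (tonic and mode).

A major

The anchor chord is a major seventh chord on A, labeled I7.
If A is scale degree 1 and the mode makes that degree carry a major seventh chord, the tonic is A and the mode is major.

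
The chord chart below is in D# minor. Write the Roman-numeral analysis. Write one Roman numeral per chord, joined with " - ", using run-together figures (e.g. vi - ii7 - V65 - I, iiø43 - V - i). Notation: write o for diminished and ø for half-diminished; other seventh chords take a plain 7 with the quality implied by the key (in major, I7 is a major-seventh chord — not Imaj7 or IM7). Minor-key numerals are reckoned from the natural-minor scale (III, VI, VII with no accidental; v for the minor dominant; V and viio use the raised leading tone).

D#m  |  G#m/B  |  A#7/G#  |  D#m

i - iv6 - V42 - i

D#m: root D# is the tonic; minor triad there is i.
G#m/B: root G# is the subdominant; minor triad there is iv6.
A#7/G# has root A#, degree 5 in D# minor, so V42.
D#m: minor triad on D# = scale degree 1 → i.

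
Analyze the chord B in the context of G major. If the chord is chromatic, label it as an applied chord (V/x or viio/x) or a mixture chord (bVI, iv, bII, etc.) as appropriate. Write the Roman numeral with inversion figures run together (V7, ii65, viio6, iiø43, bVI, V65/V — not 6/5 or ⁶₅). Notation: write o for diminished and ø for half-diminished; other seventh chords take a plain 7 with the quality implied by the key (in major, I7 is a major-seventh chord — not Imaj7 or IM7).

Stacked in thirds the chord is B-D#-F#: a major triad on B.
B is not a diatonic chord root with this quality in G major, but it lies a perfect fifth above E (vi), so the chord functions as an applied dominant of vi.

V/vi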